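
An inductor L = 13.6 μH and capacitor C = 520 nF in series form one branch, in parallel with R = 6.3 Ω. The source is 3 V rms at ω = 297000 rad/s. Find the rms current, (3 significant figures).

X_L = ωL = 4.04 Ω
X_C = 1/(ωC) = 6.48 Ω
Branch 1: Z₁ = R = 6.30 Ω
Branch 2 (series LC): Z₂ = j(X_L − X_C) = −j2.44 Ω
Parallel: Z = Z₁Z₂/(Z₁+Z₂), |Z| = 2.27 Ω, ∠Z = -68.9°
I = V/|Z| = 3/2.27 = 1.32 A

1.32 A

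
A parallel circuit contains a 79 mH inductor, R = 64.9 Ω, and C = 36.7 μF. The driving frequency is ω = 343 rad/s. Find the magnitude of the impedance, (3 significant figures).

X_L = ωL = 27.1 Ω
X_C = 1/(ωC) = 79.4 Ω
Parallel: admittances add. Y = 1/R + 1/(jωL) + jωC
Y = (0.0154 − j0.0243) S
|Y| = 0.0288 S → |Z| = 1/|Y| = 34.7 Ω, ∠Z = −∠Y = 57.6°

34.7 Ω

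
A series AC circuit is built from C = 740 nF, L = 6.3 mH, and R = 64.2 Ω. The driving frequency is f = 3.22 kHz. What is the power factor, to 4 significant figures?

ω = 2πf = 20230 rad/s
X_L = ωL = 127.5 Ω
X_C = 1/(ωC) = 66.79 Ω
Net reactance X = X_L − X_C = 60.67 Ω
Z = 64.20 + j60.67 Ω
|Z| = √(64.20² + 60.67²) = 88.33 Ω
∠Z = arctan(60.67/64.20) = 43.38°
cos φ = cos(43.38°) = 0.7268

0.7268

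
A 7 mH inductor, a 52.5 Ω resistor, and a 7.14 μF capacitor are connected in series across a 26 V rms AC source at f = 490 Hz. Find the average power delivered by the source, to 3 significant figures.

10.7 W

ω = 2πf = 3079 rad/s
X_L = ωL = 21.6 Ω
X_C = 1/(ωC) = 45.5 Ω
Net reactance X = X_L − X_C = -23.9 Ω
Z = 52.5 − j23.9 Ω
|Z| = √(52.5² + 23.9²) = 57.7 Ω
∠Z = arctan(-23.9/52.5) = -24.5°
I = V/|Z| = 451 mA
P = VI cos φ = 26 × 0.451 × cos(-24.5°) = 10.7 W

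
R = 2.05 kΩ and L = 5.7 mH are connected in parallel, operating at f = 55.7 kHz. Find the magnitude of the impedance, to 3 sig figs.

ω = 2πf = 350000 rad/s
X_L = ωL = 1990 Ω
Parallel: admittances add. Y = 1/R + 1/(jωL)
Y = (0.000488 − j0.000501) S
|Y| = 0.000699 S → |Z| = 1/|Y| = 1430 Ω, ∠Z = −∠Y = 45.8°

1430 Ω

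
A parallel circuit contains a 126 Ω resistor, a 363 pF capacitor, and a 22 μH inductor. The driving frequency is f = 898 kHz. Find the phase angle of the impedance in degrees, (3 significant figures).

37.1°

ω = 2πf = 5.642e+06 rad/s
X_L = ωL = 124 Ω
X_C = 1/(ωC) = 488 Ω
Parallel: admittances add. Y = 1/R + 1/(jωL) + jωC
Y = (0.00794 − j0.00601) S
|Y| = 0.00995 S → |Z| = 1/|Y| = 100 Ω, ∠Z = −∠Y = 37.1°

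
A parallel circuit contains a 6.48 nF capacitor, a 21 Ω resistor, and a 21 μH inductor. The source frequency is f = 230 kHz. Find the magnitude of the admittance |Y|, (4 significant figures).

ω = 2πf = 1.445e+06 rad/s
X_L = ωL = 30.35 Ω
X_C = 1/(ωC) = 106.8 Ω
Parallel: admittances add. Y = 1/R + 1/(jωL) + jωC
Y = (0.04762 − j0.02359) S
|Y| = 0.05314 S → |Z| = 1/|Y| = 18.82 Ω, ∠Z = −∠Y = 26.35°

53.14 mS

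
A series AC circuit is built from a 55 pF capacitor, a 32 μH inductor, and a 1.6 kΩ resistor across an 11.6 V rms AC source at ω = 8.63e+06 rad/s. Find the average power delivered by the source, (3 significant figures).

36.4 mW

X_L = ωL = 276 Ω
X_C = 1/(ωC) = 2110 Ω
Net reactance X = X_L − X_C = -1830 Ω
Z = 1600 − j1830 Ω
|Z| = √(1600² + 1830²) = 2430 Ω
∠Z = arctan(-1830/1600) = -48.8°
I = V/|Z| = 4.77 mA
P = VI cos φ = 11.6 × 0.00477 × cos(-48.8°) = 36.4 mW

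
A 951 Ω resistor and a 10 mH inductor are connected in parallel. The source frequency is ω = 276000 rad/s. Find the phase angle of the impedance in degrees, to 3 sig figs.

19.0°

X_L = ωL = 2760 Ω
Parallel: admittances add. Y = 1/R + 1/(jωL)
Y = (0.00105 − j0.000362) S
|Y| = 0.00111 S → |Z| = 1/|Y| = 899 Ω, ∠Z = −∠Y = 19.0°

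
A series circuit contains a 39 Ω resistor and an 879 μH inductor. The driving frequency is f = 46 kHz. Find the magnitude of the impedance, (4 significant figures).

ω = 2πf = 289000 rad/s
X_L = ωL = 254.1 Ω
Z = 39.00 + j254.1 Ω
|Z| = √(39.00² + 254.1²) = 257.0 Ω

257.0 Ω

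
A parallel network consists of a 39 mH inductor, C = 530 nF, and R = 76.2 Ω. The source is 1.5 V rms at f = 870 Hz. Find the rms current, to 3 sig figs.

ω = 2πf = 5466 rad/s
X_L = ωL = 213 Ω
X_C = 1/(ωC) = 345 Ω
Parallel: admittances add. Y = 1/R + 1/(jωL) + jωC
Y = (0.0131 − j0.00179) S
|Y| = 0.0132 S → |Z| = 1/|Y| = 75.5 Ω, ∠Z = −∠Y = 7.78°
I = V/|Z| = 1.5/75.5 = 19.9 mA

19.9 mA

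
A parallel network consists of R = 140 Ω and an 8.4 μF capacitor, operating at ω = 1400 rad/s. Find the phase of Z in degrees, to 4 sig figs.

X_C = 1/(ωC) = 85.03 Ω
Parallel: admittances add. Y = 1/R + jωC
Y = (0.007143 + j0.01176) S
|Y| = 0.01376 S → |Z| = 1/|Y| = 72.68 Ω, ∠Z = −∠Y = -58.73°

-58.73°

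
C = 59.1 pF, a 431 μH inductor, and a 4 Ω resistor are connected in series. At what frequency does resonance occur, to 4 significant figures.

ω₀ = 1/√(LC) = 1/√(0.000431 × 5.91e-11) = 6.266e+06 rad/s
f₀ = ω₀/(2π) = 997.2 kHz

997.2 kHz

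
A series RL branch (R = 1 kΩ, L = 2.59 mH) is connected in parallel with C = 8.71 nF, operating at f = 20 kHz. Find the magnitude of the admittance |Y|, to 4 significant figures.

ω = 2πf = 125700 rad/s
X_L = ωL = 325.5 Ω
X_C = 1/(ωC) = 913.6 Ω
Branch 1 (R+jX_L): Z₁ = 1000 + j325.5 Ω, |Z₁| = 1052 Ω
Branch 2 (−jX_C): Z₂ = −j913.6 Ω
Parallel: Z = Z₁Z₂/(Z₁+Z₂), |Z| = 828.2 Ω, ∠Z = -41.51°
|Y| = 1/|Z| = 1.207 mS

1.207 mS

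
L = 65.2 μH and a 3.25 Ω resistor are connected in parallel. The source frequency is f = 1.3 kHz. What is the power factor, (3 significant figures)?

0.162

ω = 2πf = 8168 rad/s
X_L = ωL = 0.533 Ω
Parallel: admittances add. Y = 1/R + 1/(jωL)
Y = (0.308 − j1.88) S
|Y| = 1.90 S → |Z| = 1/|Y| = 0.526 Ω, ∠Z = −∠Y = 80.7°
cos φ = cos(80.7°) = 0.162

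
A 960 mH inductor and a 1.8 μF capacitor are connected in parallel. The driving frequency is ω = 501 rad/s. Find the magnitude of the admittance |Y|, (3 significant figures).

1.18 mS

X_L = ωL = 481 Ω
X_C = 1/(ωC) = 1110 Ω
Parallel: admittances add. Y = 1/(jωL) + jωC
Y = (0 − j0.00118) S
|Y| = 0.00118 S → |Z| = 1/|Y| = 849 Ω, ∠Z = −∠Y = 90.0°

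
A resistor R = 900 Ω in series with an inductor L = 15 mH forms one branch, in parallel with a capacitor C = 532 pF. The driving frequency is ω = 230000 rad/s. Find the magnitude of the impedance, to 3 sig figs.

6060 Ω

X_L = ωL = 3450 Ω
X_C = 1/(ωC) = 8170 Ω
Branch 1 (R+jX_L): Z₁ = 900 + j3450 Ω, |Z₁| = 3570 Ω
Branch 2 (−jX_C): Z₂ = −j8170 Ω
Parallel: Z = Z₁Z₂/(Z₁+Z₂), |Z| = 6060 Ω, ∠Z = 64.6°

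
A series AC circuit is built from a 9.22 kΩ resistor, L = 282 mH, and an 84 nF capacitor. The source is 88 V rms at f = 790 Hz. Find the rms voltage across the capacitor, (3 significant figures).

ω = 2πf = 4964 rad/s
X_L = ωL = 1400 Ω
X_C = 1/(ωC) = 2400 Ω
Net reactance X = X_L − X_C = -999 Ω
Z = 9220 − j999 Ω
|Z| = √(9220² + 999²) = 9270 Ω
I = V/|Z| = 9.49 mA
V_C = I·|Z_C| = 0.00949 × 2400 = 22.8 V

22.8 V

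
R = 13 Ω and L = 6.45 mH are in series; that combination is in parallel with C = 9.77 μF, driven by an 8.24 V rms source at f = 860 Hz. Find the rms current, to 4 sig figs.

ω = 2πf = 5404 rad/s
X_L = ωL = 34.85 Ω
X_C = 1/(ωC) = 18.94 Ω
Branch 1 (R+jX_L): Z₁ = 13.00 + j34.85 Ω, |Z₁| = 37.20 Ω
Branch 2 (−jX_C): Z₂ = −j18.94 Ω
Parallel: Z = Z₁Z₂/(Z₁+Z₂), |Z| = 34.29 Ω, ∠Z = -71.20°
I = V/|Z| = 8.24/34.29 = 240.3 mA

240.3 mA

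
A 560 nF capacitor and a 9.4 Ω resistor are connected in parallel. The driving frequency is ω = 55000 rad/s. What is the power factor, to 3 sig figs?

0.961

X_C = 1/(ωC) = 32.5 Ω
Parallel: admittances add. Y = 1/R + jωC
Y = (0.106 + j0.0308) S
|Y| = 0.111 S → |Z| = 1/|Y| = 9.03 Ω, ∠Z = −∠Y = -16.1°
cos φ = cos(-16.1°) = 0.961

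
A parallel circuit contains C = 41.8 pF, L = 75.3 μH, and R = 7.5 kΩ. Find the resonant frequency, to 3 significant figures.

ω₀ = 1/√(LC) = 1/√(7.53e-05 × 4.18e-11) = 1.782e+07 rad/s
f₀ = ω₀/(2π) = 2.84 MHz

2.84 MHz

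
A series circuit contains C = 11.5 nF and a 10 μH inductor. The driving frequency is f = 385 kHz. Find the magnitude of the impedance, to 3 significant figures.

ω = 2πf = 2.419e+06 rad/s
X_L = ωL = 24.2 Ω
X_C = 1/(ωC) = 35.9 Ω
Net reactance X = X_L − X_C = -11.8 Ω
Z = − j11.8 Ω
|Z| = √(0² + 11.8²) = 11.8 Ω

11.8 Ω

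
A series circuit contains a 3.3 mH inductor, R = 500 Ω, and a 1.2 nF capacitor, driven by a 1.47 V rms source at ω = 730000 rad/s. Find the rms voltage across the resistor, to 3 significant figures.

X_L = ωL = 2410 Ω
X_C = 1/(ωC) = 1140 Ω
Net reactance X = X_L − X_C = 1270 Ω
Z = 500 + j1270 Ω
|Z| = √(500² + 1270²) = 1360 Ω
I = V/|Z| = 1.08 mA
V_R = I·|Z_R| = 0.00108 × 500 = 0.539 V

0.539 V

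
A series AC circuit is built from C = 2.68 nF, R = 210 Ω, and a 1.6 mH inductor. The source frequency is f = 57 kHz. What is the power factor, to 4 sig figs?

0.4088

ω = 2πf = 358100 rad/s
X_L = ωL = 573.0 Ω
X_C = 1/(ωC) = 1042 Ω
Net reactance X = X_L − X_C = -468.8 Ω
Z = 210.0 − j468.8 Ω
|Z| = √(210.0² + 468.8²) = 513.7 Ω
∠Z = arctan(-468.8/210.0) = -65.87°
cos φ = cos(-65.87°) = 0.4088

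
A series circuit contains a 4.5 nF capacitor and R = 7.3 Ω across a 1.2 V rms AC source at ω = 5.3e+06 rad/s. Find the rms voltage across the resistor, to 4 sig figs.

0.2058 V

X_C = 1/(ωC) = 41.93 Ω
Z = 7.300 − j41.93 Ω
|Z| = √(7.300² + 41.93²) = 42.56 Ω
I = V/|Z| = 28.20 mA
V_R = I·|Z_R| = 0.02820 × 7.300 = 0.2058 V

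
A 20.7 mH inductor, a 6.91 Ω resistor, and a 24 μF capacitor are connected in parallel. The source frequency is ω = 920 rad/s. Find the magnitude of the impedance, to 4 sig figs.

X_L = ωL = 19.04 Ω
X_C = 1/(ωC) = 45.29 Ω
Parallel: admittances add. Y = 1/R + 1/(jωL) + jωC
Y = (0.1447 − j0.03043) S
|Y| = 0.1479 S → |Z| = 1/|Y| = 6.762 Ω, ∠Z = −∠Y = 11.87°

6.762 Ω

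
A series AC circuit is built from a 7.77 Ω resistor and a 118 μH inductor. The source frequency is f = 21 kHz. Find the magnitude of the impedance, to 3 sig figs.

ω = 2πf = 131900 rad/s
X_L = ωL = 15.6 Ω
Z = 7.77 + j15.6 Ω
|Z| = √(7.77² + 15.6²) = 17.4 Ω

17.4 Ω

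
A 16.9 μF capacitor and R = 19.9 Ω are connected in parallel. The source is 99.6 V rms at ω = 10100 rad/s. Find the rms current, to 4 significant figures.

X_C = 1/(ωC) = 5.859 Ω
Parallel: admittances add. Y = 1/R + jωC
Y = (0.05025 + j0.1707) S
|Y| = 0.1779 S → |Z| = 1/|Y| = 5.620 Ω, ∠Z = −∠Y = -73.60°
I = V/|Z| = 99.6/5.620 = 17.72 A

17.72 A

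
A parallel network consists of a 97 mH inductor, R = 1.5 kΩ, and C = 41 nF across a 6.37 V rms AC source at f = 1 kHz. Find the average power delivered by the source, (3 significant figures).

ω = 2πf = 6283 rad/s
X_L = ωL = 609 Ω
X_C = 1/(ωC) = 3880 Ω
Parallel: admittances add. Y = 1/R + 1/(jωL) + jωC
Y = (0.000667 − j0.00138) S
|Y| = 0.00154 S → |Z| = 1/|Y| = 651 Ω, ∠Z = −∠Y = 64.3°
I = V/|Z| = 9.78 mA
P = VI cos φ = 6.37 × 0.00978 × cos(64.3°) = 27.1 mW

27.1 mW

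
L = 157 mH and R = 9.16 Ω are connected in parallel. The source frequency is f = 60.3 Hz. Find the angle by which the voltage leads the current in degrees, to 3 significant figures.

ω = 2πf = 378.9 rad/s
X_L = ωL = 59.5 Ω
Parallel: admittances add. Y = 1/R + 1/(jωL)
Y = (0.109 − j0.0168) S
|Y| = 0.110 S → |Z| = 1/|Y| = 9.05 Ω, ∠Z = −∠Y = 8.75°

8.75°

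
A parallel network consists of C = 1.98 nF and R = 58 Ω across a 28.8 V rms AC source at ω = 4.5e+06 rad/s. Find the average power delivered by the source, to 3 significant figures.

14.3 W

X_C = 1/(ωC) = 112 Ω
Parallel: admittances add. Y = 1/R + jωC
Y = (0.0172 + j0.00891) S
|Y| = 0.0194 S → |Z| = 1/|Y| = 51.5 Ω, ∠Z = −∠Y = -27.3°
I = V/|Z| = 559 mA
P = VI cos φ = 28.8 × 0.559 × cos(-27.3°) = 14.3 W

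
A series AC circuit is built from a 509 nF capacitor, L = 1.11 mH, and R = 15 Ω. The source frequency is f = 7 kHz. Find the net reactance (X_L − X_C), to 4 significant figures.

4.152 Ω

ω = 2πf = 43980 rad/s
X_L = ωL = 48.82 Ω
X_C = 1/(ωC) = 44.67 Ω
X = 48.82 − 44.67 = 4.152 Ω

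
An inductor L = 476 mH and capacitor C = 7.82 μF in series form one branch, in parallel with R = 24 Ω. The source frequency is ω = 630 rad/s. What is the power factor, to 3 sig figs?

0.971

X_L = ωL = 300 Ω
X_C = 1/(ωC) = 203 Ω
Branch 1: Z₁ = R = 24.0 Ω
Branch 2 (series LC): Z₂ = j(X_L − X_C) = j96.9 Ω
Parallel: Z = Z₁Z₂/(Z₁+Z₂), |Z| = 23.3 Ω, ∠Z = 13.9°
cos φ = cos(13.9°) = 0.971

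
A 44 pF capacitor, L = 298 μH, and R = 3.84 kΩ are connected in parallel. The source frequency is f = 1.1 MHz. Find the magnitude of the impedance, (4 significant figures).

3151 Ω

ω = 2πf = 6.912e+06 rad/s
X_L = ωL = 2060 Ω
X_C = 1/(ωC) = 3288 Ω
Parallel: admittances add. Y = 1/R + 1/(jωL) + jωC
Y = (0.0002604 − j0.0001814) S
|Y| = 0.0003174 S → |Z| = 1/|Y| = 3151 Ω, ∠Z = −∠Y = 34.86°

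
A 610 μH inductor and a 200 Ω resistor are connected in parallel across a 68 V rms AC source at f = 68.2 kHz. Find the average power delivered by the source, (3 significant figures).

ω = 2πf = 428500 rad/s
X_L = ωL = 261 Ω
Parallel: admittances add. Y = 1/R + 1/(jωL)
Y = (0.00500 − j0.00383) S
|Y| = 0.00630 S → |Z| = 1/|Y| = 159 Ω, ∠Z = −∠Y = 37.4°
I = V/|Z| = 428 mA
P = VI cos φ = 68 × 0.428 × cos(37.4°) = 23.1 W

23.1 W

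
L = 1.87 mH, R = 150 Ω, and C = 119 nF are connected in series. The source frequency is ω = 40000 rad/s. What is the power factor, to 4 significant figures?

0.7426

X_L = ωL = 74.80 Ω
X_C = 1/(ωC) = 210.1 Ω
Net reactance X = X_L − X_C = -135.3 Ω
Z = 150.0 − j135.3 Ω
|Z| = √(150.0² + 135.3²) = 202.0 Ω
∠Z = arctan(-135.3/150.0) = -42.05°
cos φ = cos(-42.05°) = 0.7426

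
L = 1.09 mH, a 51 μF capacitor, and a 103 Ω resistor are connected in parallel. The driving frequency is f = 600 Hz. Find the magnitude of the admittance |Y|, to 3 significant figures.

ω = 2πf = 3770 rad/s
X_L = ωL = 4.11 Ω
X_C = 1/(ωC) = 5.20 Ω
Parallel: admittances add. Y = 1/R + 1/(jωL) + jωC
Y = (0.00971 − j0.0511) S
|Y| = 0.0520 S → |Z| = 1/|Y| = 19.2 Ω, ∠Z = −∠Y = 79.2°

52.0 mS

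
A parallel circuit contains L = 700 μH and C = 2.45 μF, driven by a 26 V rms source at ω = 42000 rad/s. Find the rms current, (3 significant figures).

1.79 A

X_L = ωL = 29.4 Ω
X_C = 1/(ωC) = 9.72 Ω
Parallel: admittances add. Y = 1/(jωL) + jωC
Y = (0 + j0.0689) S
|Y| = 0.0689 S → |Z| = 1/|Y| = 14.5 Ω, ∠Z = −∠Y = -90.0°
I = V/|Z| = 26/14.5 = 1.79 A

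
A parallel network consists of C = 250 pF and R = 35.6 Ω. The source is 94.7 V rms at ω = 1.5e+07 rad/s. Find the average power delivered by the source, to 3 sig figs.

X_C = 1/(ωC) = 267 Ω
Parallel: admittances add. Y = 1/R + jωC
Y = (0.0281 + j0.00375) S
|Y| = 0.0283 S → |Z| = 1/|Y| = 35.3 Ω, ∠Z = −∠Y = -7.60°
I = V/|Z| = 2.68 A
P = VI cos φ = 94.7 × 2.68 × cos(-7.60°) = 252 W

252 W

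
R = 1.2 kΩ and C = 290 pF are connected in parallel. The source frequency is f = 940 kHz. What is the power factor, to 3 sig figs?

0.438

ω = 2πf = 5.906e+06 rad/s
X_C = 1/(ωC) = 584 Ω
Parallel: admittances add. Y = 1/R + jωC
Y = (0.000833 + j0.00171) S
|Y| = 0.00190 S → |Z| = 1/|Y| = 525 Ω, ∠Z = −∠Y = -64.1°
cos φ = cos(-64.1°) = 0.438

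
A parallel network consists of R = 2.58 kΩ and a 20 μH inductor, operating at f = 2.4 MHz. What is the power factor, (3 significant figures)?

ω = 2πf = 1.508e+07 rad/s
X_L = ωL = 302 Ω
Parallel: admittances add. Y = 1/R + 1/(jωL)
Y = (0.000388 − j0.00332) S
|Y| = 0.00334 S → |Z| = 1/|Y| = 300 Ω, ∠Z = −∠Y = 83.3°
cos φ = cos(83.3°) = 0.116

0.116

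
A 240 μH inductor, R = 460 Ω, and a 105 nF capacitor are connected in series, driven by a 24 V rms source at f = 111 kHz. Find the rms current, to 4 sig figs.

ω = 2πf = 697400 rad/s
X_L = ωL = 167.4 Ω
X_C = 1/(ωC) = 13.66 Ω
Net reactance X = X_L − X_C = 153.7 Ω
Z = 460.0 + j153.7 Ω
|Z| = √(460.0² + 153.7²) = 485.0 Ω
I = V/|Z| = 24/485.0 = 49.48 mA

49.48 mA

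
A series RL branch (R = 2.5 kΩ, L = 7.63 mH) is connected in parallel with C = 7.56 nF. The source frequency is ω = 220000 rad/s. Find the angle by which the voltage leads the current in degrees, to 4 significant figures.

-79.43°

X_L = ωL = 1679 Ω
X_C = 1/(ωC) = 601.3 Ω
Branch 1 (R+jX_L): Z₁ = 2500 + j1679 Ω, |Z₁| = 3011 Ω
Branch 2 (−jX_C): Z₂ = −j601.3 Ω
Parallel: Z = Z₁Z₂/(Z₁+Z₂), |Z| = 665.1 Ω, ∠Z = -79.43°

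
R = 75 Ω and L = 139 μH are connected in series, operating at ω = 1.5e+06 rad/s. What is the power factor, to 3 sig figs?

X_L = ωL = 208 Ω
Z = 75.0 + j208 Ω
|Z| = √(75.0² + 208²) = 222 Ω
∠Z = arctan(208/75.0) = 70.2°
cos φ = cos(70.2°) = 0.338

0.338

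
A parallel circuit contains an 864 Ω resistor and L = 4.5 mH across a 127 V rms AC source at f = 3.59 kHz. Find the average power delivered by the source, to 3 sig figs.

ω = 2πf = 22560 rad/s
X_L = ωL = 102 Ω
Parallel: admittances add. Y = 1/R + 1/(jωL)
Y = (0.00116 − j0.00985) S
|Y| = 0.00992 S → |Z| = 1/|Y| = 101 Ω, ∠Z = −∠Y = 83.3°
I = V/|Z| = 1.26 A
P = VI cos φ = 127 × 1.26 × cos(83.3°) = 18.7 W

18.7 W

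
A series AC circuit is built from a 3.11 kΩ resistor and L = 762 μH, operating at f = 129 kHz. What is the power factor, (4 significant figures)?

0.9808

ω = 2πf = 810500 rad/s
X_L = ωL = 617.6 Ω
Z = 3110 + j617.6 Ω
|Z| = √(3110² + 617.6²) = 3171 Ω
∠Z = arctan(617.6/3110) = 11.23°
cos φ = cos(11.23°) = 0.9808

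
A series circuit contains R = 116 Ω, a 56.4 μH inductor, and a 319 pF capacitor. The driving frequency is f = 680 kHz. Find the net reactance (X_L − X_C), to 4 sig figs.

ω = 2πf = 4.273e+06 rad/s
X_L = ωL = 241.0 Ω
X_C = 1/(ωC) = 733.7 Ω
X = 241.0 − 733.7 = -492.7 Ω

-492.7 Ω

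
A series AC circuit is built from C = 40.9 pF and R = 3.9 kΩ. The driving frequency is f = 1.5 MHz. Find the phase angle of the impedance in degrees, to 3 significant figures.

ω = 2πf = 9.425e+06 rad/s
X_C = 1/(ωC) = 2590 Ω
Z = 3900 − j2590 Ω
|Z| = √(3900² + 2590²) = 4680 Ω
∠Z = arctan(-2590/3900) = -33.6°

-33.6°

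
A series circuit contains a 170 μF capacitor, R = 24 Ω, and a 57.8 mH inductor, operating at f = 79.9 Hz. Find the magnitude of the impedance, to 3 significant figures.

ω = 2πf = 502.0 rad/s
X_L = ωL = 29.0 Ω
X_C = 1/(ωC) = 11.7 Ω
Net reactance X = X_L − X_C = 17.3 Ω
Z = 24.0 + j17.3 Ω
|Z| = √(24.0² + 17.3²) = 29.6 Ω

29.6 Ω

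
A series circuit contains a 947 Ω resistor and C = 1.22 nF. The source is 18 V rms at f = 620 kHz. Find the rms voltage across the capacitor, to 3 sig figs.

ω = 2πf = 3.896e+06 rad/s
X_C = 1/(ωC) = 210 Ω
Z = 947 − j210 Ω
|Z| = √(947² + 210²) = 970 Ω
I = V/|Z| = 18.6 mA
V_C = I·|Z_C| = 0.0186 × 210 = 3.90 V

3.90 V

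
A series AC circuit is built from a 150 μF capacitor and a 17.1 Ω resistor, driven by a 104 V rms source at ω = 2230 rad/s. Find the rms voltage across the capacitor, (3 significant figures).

17.9 V

X_C = 1/(ωC) = 2.99 Ω
Z = 17.1 − j2.99 Ω
|Z| = √(17.1² + 2.99²) = 17.4 Ω
I = V/|Z| = 5.99 A
V_C = I·|Z_C| = 5.99 × 2.99 = 17.9 V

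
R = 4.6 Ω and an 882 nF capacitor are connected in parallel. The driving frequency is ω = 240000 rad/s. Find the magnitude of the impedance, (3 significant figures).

3.30 Ω

X_C = 1/(ωC) = 4.72 Ω
Parallel: admittances add. Y = 1/R + jωC
Y = (0.217 + j0.212) S
|Y| = 0.303 S → |Z| = 1/|Y| = 3.30 Ω, ∠Z = −∠Y = -44.2°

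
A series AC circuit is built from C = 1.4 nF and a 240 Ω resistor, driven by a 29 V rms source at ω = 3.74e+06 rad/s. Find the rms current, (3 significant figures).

94.5 mA

X_C = 1/(ωC) = 191 Ω
Z = 240 − j191 Ω
|Z| = √(240² + 191²) = 307 Ω
I = V/|Z| = 29/307 = 94.5 mA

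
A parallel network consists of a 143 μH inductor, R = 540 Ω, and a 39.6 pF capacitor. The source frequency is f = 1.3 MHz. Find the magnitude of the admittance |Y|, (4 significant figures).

ω = 2πf = 8.168e+06 rad/s
X_L = ωL = 1168 Ω
X_C = 1/(ωC) = 3092 Ω
Parallel: admittances add. Y = 1/R + 1/(jωL) + jωC
Y = (0.001852 − j0.0005327) S
|Y| = 0.001927 S → |Z| = 1/|Y| = 519.0 Ω, ∠Z = −∠Y = 16.05°

1.927 mS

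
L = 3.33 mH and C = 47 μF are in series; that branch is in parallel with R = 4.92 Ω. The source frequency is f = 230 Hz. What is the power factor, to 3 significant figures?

ω = 2πf = 1445 rad/s
X_L = ωL = 4.81 Ω
X_C = 1/(ωC) = 14.7 Ω
Branch 1: Z₁ = R = 4.92 Ω
Branch 2 (series LC): Z₂ = j(X_L − X_C) = −j9.91 Ω
Parallel: Z = Z₁Z₂/(Z₁+Z₂), |Z| = 4.41 Ω, ∠Z = -26.4°
cos φ = cos(-26.4°) = 0.896

0.896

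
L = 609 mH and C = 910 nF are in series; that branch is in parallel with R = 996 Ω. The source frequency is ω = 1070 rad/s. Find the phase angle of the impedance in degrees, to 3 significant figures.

X_L = ωL = 652 Ω
X_C = 1/(ωC) = 1030 Ω
Branch 1: Z₁ = R = 996 Ω
Branch 2 (series LC): Z₂ = j(X_L − X_C) = −j375 Ω
Parallel: Z = Z₁Z₂/(Z₁+Z₂), |Z| = 351 Ω, ∠Z = -69.3°

-69.3°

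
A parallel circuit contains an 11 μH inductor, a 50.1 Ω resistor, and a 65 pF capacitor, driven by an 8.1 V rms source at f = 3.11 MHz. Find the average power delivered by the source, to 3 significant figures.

1.31 W

ω = 2πf = 1.954e+07 rad/s
X_L = ωL = 215 Ω
X_C = 1/(ωC) = 787 Ω
Parallel: admittances add. Y = 1/R + 1/(jωL) + jωC
Y = (0.0200 − j0.00338) S
|Y| = 0.0202 S → |Z| = 1/|Y| = 49.4 Ω, ∠Z = −∠Y = 9.62°
I = V/|Z| = 164 mA
P = VI cos φ = 8.1 × 0.164 × cos(9.62°) = 1.31 W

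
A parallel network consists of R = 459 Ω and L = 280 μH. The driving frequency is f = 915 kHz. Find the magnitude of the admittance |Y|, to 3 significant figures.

2.27 mS

ω = 2πf = 5.749e+06 rad/s
X_L = ωL = 1610 Ω
Parallel: admittances add. Y = 1/R + 1/(jωL)
Y = (0.00218 − j0.000621) S
|Y| = 0.00227 S → |Z| = 1/|Y| = 441 Ω, ∠Z = −∠Y = 15.9°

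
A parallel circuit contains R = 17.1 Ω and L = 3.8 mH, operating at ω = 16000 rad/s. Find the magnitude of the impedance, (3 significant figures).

16.5 Ω

X_L = ωL = 60.8 Ω
Parallel: admittances add. Y = 1/R + 1/(jωL)
Y = (0.0585 − j0.0164) S
|Y| = 0.0607 S → |Z| = 1/|Y| = 16.5 Ω, ∠Z = −∠Y = 15.7°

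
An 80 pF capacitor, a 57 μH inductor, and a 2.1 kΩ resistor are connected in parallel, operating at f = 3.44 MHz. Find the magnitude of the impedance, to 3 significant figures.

ω = 2πf = 2.161e+07 rad/s
X_L = ωL = 1230 Ω
X_C = 1/(ωC) = 578 Ω
Parallel: admittances add. Y = 1/R + 1/(jωL) + jωC
Y = (0.000476 + j0.000917) S
|Y| = 0.00103 S → |Z| = 1/|Y| = 967 Ω, ∠Z = −∠Y = -62.6°

967 Ω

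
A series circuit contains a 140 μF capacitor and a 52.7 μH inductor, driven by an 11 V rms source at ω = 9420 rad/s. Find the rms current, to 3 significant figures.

X_L = ωL = 0.496 Ω
X_C = 1/(ωC) = 0.758 Ω
Net reactance X = X_L − X_C = -0.262 Ω
Z = − j0.262 Ω
|Z| = √(0² + 0.262²) = 0.262 Ω
I = V/|Z| = 11/0.262 = 42.0 A

42.0 A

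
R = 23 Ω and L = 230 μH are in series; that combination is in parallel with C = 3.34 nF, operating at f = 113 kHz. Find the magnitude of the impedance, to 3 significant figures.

268 Ω

ω = 2πf = 710000 rad/s
X_L = ωL = 163 Ω
X_C = 1/(ωC) = 422 Ω
Branch 1 (R+jX_L): Z₁ = 23.0 + j163 Ω, |Z₁| = 165 Ω
Branch 2 (−jX_C): Z₂ = −j422 Ω
Parallel: Z = Z₁Z₂/(Z₁+Z₂), |Z| = 268 Ω, ∠Z = 76.9°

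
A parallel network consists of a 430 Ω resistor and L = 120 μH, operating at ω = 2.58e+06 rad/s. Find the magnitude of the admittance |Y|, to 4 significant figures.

X_L = ωL = 309.6 Ω
Parallel: admittances add. Y = 1/R + 1/(jωL)
Y = (0.002326 − j0.003230) S
|Y| = 0.003980 S → |Z| = 1/|Y| = 251.3 Ω, ∠Z = −∠Y = 54.25°

3.980 mS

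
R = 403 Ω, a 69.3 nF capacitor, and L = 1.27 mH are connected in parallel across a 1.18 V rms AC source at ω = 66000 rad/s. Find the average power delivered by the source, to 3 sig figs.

X_L = ωL = 83.8 Ω
X_C = 1/(ωC) = 219 Ω
Parallel: admittances add. Y = 1/R + 1/(jωL) + jωC
Y = (0.00248 − j0.00736) S
|Y| = 0.00776 S → |Z| = 1/|Y| = 129 Ω, ∠Z = −∠Y = 71.4°
I = V/|Z| = 9.16 mA
P = VI cos φ = 1.18 × 0.00916 × cos(71.4°) = 3.46 mW

3.46 mW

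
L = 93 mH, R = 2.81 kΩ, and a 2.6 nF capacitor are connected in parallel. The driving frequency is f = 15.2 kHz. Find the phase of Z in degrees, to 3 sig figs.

ω = 2πf = 95500 rad/s
X_L = ωL = 8880 Ω
X_C = 1/(ωC) = 4030 Ω
Parallel: admittances add. Y = 1/R + 1/(jωL) + jωC
Y = (0.000356 + j0.000136) S
|Y| = 0.000381 S → |Z| = 1/|Y| = 2630 Ω, ∠Z = −∠Y = -20.9°

-20.9°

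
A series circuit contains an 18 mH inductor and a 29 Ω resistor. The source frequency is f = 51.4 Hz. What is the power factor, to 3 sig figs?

0.980

ω = 2πf = 323.0 rad/s
X_L = ωL = 5.81 Ω
Z = 29.0 + j5.81 Ω
|Z| = √(29.0² + 5.81²) = 29.6 Ω
∠Z = arctan(5.81/29.0) = 11.3°
cos φ = cos(11.3°) = 0.980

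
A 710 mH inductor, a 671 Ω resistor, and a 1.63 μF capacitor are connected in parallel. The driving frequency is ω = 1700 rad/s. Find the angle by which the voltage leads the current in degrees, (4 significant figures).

-52.50°

X_L = ωL = 1207 Ω
X_C = 1/(ωC) = 360.9 Ω
Parallel: admittances add. Y = 1/R + 1/(jωL) + jωC
Y = (0.001490 + j0.001942) S
|Y| = 0.002448 S → |Z| = 1/|Y| = 408.4 Ω, ∠Z = −∠Y = -52.50°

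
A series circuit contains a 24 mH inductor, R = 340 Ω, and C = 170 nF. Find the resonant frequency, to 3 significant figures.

ω₀ = 1/√(LC) = 1/√(0.024 × 1.7e-07) = 15660 rad/s
f₀ = ω₀/(2π) = 2.49 kHz

2.49 kHz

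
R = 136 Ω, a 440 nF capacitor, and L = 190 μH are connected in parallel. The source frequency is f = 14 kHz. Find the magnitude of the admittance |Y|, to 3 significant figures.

22.4 mS

ω = 2πf = 87960 rad/s
X_L = ωL = 16.7 Ω
X_C = 1/(ωC) = 25.8 Ω
Parallel: admittances add. Y = 1/R + 1/(jωL) + jωC
Y = (0.00735 − j0.0211) S
|Y| = 0.0224 S → |Z| = 1/|Y| = 44.7 Ω, ∠Z = −∠Y = 70.8°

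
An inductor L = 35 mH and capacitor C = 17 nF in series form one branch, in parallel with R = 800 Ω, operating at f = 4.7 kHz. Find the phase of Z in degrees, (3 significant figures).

-39.9°

ω = 2πf = 29530 rad/s
X_L = ωL = 1030 Ω
X_C = 1/(ωC) = 1990 Ω
Branch 1: Z₁ = R = 800 Ω
Branch 2 (series LC): Z₂ = j(X_L − X_C) = −j958 Ω
Parallel: Z = Z₁Z₂/(Z₁+Z₂), |Z| = 614 Ω, ∠Z = -39.9°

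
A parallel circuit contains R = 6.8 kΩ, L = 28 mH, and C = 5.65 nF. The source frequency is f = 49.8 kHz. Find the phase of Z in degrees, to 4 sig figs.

-84.92°

ω = 2πf = 312900 rad/s
X_L = ωL = 8761 Ω
X_C = 1/(ωC) = 565.6 Ω
Parallel: admittances add. Y = 1/R + 1/(jωL) + jωC
Y = (0.0001471 + j0.001654) S
|Y| = 0.001660 S → |Z| = 1/|Y| = 602.3 Ω, ∠Z = −∠Y = -84.92°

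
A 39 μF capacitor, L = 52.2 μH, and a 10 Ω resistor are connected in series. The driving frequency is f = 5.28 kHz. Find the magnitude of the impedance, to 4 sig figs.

ω = 2πf = 33180 rad/s
X_L = ωL = 1.732 Ω
X_C = 1/(ωC) = 0.7729 Ω
Net reactance X = X_L − X_C = 0.9588 Ω
Z = 10.00 + j0.9588 Ω
|Z| = √(10.00² + 0.9588²) = 10.05 Ω

10.05 Ω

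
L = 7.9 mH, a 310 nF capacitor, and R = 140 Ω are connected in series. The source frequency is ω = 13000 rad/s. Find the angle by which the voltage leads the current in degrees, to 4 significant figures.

X_L = ωL = 102.7 Ω
X_C = 1/(ωC) = 248.1 Ω
Net reactance X = X_L − X_C = -145.4 Ω
Z = 140.0 − j145.4 Ω
|Z| = √(140.0² + 145.4²) = 201.9 Ω
∠Z = arctan(-145.4/140.0) = -46.09°

-46.09°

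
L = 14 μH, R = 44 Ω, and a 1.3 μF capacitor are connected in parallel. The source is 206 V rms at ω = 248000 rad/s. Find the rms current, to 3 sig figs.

X_L = ωL = 3.47 Ω
X_C = 1/(ωC) = 3.10 Ω
Parallel: admittances add. Y = 1/R + 1/(jωL) + jωC
Y = (0.0227 + j0.0344) S
|Y| = 0.0412 S → |Z| = 1/|Y| = 24.3 Ω, ∠Z = −∠Y = -56.5°
I = V/|Z| = 206/24.3 = 8.49 A

8.49 A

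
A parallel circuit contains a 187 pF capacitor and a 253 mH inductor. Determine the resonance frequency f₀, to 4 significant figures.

ω₀ = 1/√(LC) = 1/√(0.253 × 1.87e-10) = 145400 rad/s
f₀ = ω₀/(2π) = 23.14 kHz

23.14 kHz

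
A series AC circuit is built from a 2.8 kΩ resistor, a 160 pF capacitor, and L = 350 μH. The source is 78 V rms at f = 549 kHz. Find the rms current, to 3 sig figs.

ω = 2πf = 3.449e+06 rad/s
X_L = ωL = 1210 Ω
X_C = 1/(ωC) = 1810 Ω
Net reactance X = X_L − X_C = -605 Ω
Z = 2800 − j605 Ω
|Z| = √(2800² + 605²) = 2860 Ω
I = V/|Z| = 78/2860 = 27.2 mA

27.2 mA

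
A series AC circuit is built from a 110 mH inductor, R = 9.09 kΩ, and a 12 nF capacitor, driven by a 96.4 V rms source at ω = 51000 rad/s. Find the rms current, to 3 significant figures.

9.72 mA

X_L = ωL = 5610 Ω
X_C = 1/(ωC) = 1630 Ω
Net reactance X = X_L − X_C = 3980 Ω
Z = 9090 + j3980 Ω
|Z| = √(9090² + 3980²) = 9920 Ω
I = V/|Z| = 96.4/9920 = 9.72 mA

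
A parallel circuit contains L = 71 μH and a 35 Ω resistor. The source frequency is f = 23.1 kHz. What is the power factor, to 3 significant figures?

ω = 2πf = 145100 rad/s
X_L = ωL = 10.3 Ω
Parallel: admittances add. Y = 1/R + 1/(jωL)
Y = (0.0286 − j0.0970) S
|Y| = 0.101 S → |Z| = 1/|Y| = 9.89 Ω, ∠Z = −∠Y = 73.6°
cos φ = cos(73.6°) = 0.282

0.282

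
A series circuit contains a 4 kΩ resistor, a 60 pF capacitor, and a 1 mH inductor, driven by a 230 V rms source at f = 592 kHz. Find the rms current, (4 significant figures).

ω = 2πf = 3.72e+06 rad/s
X_L = ωL = 3720 Ω
X_C = 1/(ωC) = 4481 Ω
Net reactance X = X_L − X_C = -761.1 Ω
Z = 4000 − j761.1 Ω
|Z| = √(4000² + 761.1²) = 4072 Ω
I = V/|Z| = 230/4072 = 56.49 mA

56.49 mA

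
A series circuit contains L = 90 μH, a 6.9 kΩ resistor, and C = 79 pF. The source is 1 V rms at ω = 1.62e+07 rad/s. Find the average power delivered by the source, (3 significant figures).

144 μW

X_L = ωL = 1460 Ω
X_C = 1/(ωC) = 781 Ω
Net reactance X = X_L − X_C = 677 Ω
Z = 6900 + j677 Ω
|Z| = √(6900² + 677²) = 6930 Ω
∠Z = arctan(677/6900) = 5.60°
I = V/|Z| = 144 μA
P = VI cos φ = 1 × 0.000144 × cos(5.60°) = 144 μW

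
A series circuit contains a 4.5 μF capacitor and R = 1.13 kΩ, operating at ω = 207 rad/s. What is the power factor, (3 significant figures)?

0.725

X_C = 1/(ωC) = 1070 Ω
Z = 1130 − j1070 Ω
|Z| = √(1130² + 1070²) = 1560 Ω
∠Z = arctan(-1070/1130) = -43.5°
cos φ = cos(-43.5°) = 0.725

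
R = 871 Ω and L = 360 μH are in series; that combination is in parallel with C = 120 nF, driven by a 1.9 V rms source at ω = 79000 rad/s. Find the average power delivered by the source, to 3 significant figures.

4.14 mW

X_L = ωL = 28.4 Ω
X_C = 1/(ωC) = 105 Ω
Branch 1 (R+jX_L): Z₁ = 871 + j28.4 Ω, |Z₁| = 871 Ω
Branch 2 (−jX_C): Z₂ = −j105 Ω
Parallel: Z = Z₁Z₂/(Z₁+Z₂), |Z| = 105 Ω, ∠Z = -83.1°
I = V/|Z| = 18.1 mA
P = VI cos φ = 1.9 × 0.0181 × cos(-83.1°) = 4.14 mW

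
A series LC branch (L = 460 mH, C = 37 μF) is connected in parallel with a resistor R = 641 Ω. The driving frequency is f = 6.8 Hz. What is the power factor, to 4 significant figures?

ω = 2πf = 42.73 rad/s
X_L = ωL = 19.65 Ω
X_C = 1/(ωC) = 632.6 Ω
Branch 1: Z₁ = R = 641.0 Ω
Branch 2 (series LC): Z₂ = j(X_L − X_C) = −j612.9 Ω
Parallel: Z = Z₁Z₂/(Z₁+Z₂), |Z| = 443.0 Ω, ∠Z = -46.28°
cos φ = cos(-46.28°) = 0.6911

0.6911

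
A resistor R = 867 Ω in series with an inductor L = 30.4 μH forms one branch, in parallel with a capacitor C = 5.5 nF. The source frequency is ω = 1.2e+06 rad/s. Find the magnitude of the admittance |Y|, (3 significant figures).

6.65 mS

X_L = ωL = 36.5 Ω
X_C = 1/(ωC) = 152 Ω
Branch 1 (R+jX_L): Z₁ = 867 + j36.5 Ω, |Z₁| = 868 Ω
Branch 2 (−jX_C): Z₂ = −j152 Ω
Parallel: Z = Z₁Z₂/(Z₁+Z₂), |Z| = 150 Ω, ∠Z = -80.0°
|Y| = 1/|Z| = 6.65 mS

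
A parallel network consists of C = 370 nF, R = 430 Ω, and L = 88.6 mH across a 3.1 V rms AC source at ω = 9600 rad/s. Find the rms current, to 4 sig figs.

X_L = ωL = 850.6 Ω
X_C = 1/(ωC) = 281.5 Ω
Parallel: admittances add. Y = 1/R + 1/(jωL) + jωC
Y = (0.002326 + j0.002376) S
|Y| = 0.003325 S → |Z| = 1/|Y| = 300.8 Ω, ∠Z = −∠Y = -45.62°
I = V/|Z| = 3.1/300.8 = 10.31 mA

10.31 mA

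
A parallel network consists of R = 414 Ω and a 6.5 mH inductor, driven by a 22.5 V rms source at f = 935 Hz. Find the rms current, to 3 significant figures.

ω = 2πf = 5875 rad/s
X_L = ωL = 38.2 Ω
Parallel: admittances add. Y = 1/R + 1/(jωL)
Y = (0.00242 − j0.0262) S
|Y| = 0.0263 S → |Z| = 1/|Y| = 38.0 Ω, ∠Z = −∠Y = 84.7°
I = V/|Z| = 22.5/38.0 = 592 mA

592 mA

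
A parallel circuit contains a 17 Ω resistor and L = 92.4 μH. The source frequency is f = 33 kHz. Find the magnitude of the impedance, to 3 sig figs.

12.7 Ω

ω = 2πf = 207300 rad/s
X_L = ωL = 19.2 Ω
Parallel: admittances add. Y = 1/R + 1/(jωL)
Y = (0.0588 − j0.0522) S
|Y| = 0.0786 S → |Z| = 1/|Y| = 12.7 Ω, ∠Z = −∠Y = 41.6°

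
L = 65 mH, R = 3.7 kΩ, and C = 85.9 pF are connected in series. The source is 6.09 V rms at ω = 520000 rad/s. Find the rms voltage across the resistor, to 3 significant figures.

X_L = ωL = 33800 Ω
X_C = 1/(ωC) = 22400 Ω
Net reactance X = X_L − X_C = 11400 Ω
Z = 3700 + j11400 Ω
|Z| = √(3700² + 11400²) = 12000 Ω
I = V/|Z| = 508 μA
V_R = I·|Z_R| = 0.000508 × 3700 = 1.88 V

1.88 V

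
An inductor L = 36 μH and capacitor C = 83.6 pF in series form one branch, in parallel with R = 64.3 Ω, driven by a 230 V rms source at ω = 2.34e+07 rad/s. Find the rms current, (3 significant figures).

X_L = ωL = 842 Ω
X_C = 1/(ωC) = 511 Ω
Branch 1: Z₁ = R = 64.3 Ω
Branch 2 (series LC): Z₂ = j(X_L − X_C) = j331 Ω
Parallel: Z = Z₁Z₂/(Z₁+Z₂), |Z| = 63.1 Ω, ∠Z = 11.0°
I = V/|Z| = 230/63.1 = 3.64 A

3.64 A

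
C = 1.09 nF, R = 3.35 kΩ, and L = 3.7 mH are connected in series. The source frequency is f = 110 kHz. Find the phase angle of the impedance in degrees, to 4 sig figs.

20.16°

ω = 2πf = 691200 rad/s
X_L = ωL = 2557 Ω
X_C = 1/(ωC) = 1327 Ω
Net reactance X = X_L − X_C = 1230 Ω
Z = 3350 + j1230 Ω
|Z| = √(3350² + 1230²) = 3569 Ω
∠Z = arctan(1230/3350) = 20.16°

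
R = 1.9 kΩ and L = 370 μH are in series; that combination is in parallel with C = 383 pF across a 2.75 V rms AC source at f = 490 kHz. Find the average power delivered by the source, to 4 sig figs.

ω = 2πf = 3.079e+06 rad/s
X_L = ωL = 1139 Ω
X_C = 1/(ωC) = 848.1 Ω
Branch 1 (R+jX_L): Z₁ = 1900 + j1139 Ω, |Z₁| = 2215 Ω
Branch 2 (−jX_C): Z₂ = −j848.1 Ω
Parallel: Z = Z₁Z₂/(Z₁+Z₂), |Z| = 977.4 Ω, ∠Z = -67.77°
I = V/|Z| = 2.814 mA
P = VI cos φ = 2.75 × 0.002814 × cos(-67.77°) = 2.928 mW

2.928 mW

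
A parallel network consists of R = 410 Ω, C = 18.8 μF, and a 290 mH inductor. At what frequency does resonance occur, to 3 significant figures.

68.2 Hz

ω₀ = 1/√(LC) = 1/√(0.29 × 1.88e-05) = 428.3 rad/s
f₀ = ω₀/(2π) = 68.2 Hz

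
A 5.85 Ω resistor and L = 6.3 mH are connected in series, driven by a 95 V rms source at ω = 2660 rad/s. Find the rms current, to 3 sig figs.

5.35 A

X_L = ωL = 16.8 Ω
Z = 5.85 + j16.8 Ω
|Z| = √(5.85² + 16.8²) = 17.7 Ω
I = V/|Z| = 95/17.7 = 5.35 A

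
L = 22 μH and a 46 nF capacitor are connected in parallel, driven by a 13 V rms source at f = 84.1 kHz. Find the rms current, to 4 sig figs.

802.3 mA

ω = 2πf = 528400 rad/s
X_L = ωL = 11.63 Ω
X_C = 1/(ωC) = 41.14 Ω
Parallel: admittances add. Y = 1/(jωL) + jωC
Y = (0 − j0.06171) S
|Y| = 0.06171 S → |Z| = 1/|Y| = 16.20 Ω, ∠Z = −∠Y = 90.00°
I = V/|Z| = 13/16.20 = 802.3 mA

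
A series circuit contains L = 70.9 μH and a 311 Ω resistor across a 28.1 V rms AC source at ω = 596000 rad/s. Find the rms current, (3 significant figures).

X_L = ωL = 42.3 Ω
Z = 311 + j42.3 Ω
|Z| = √(311² + 42.3²) = 314 Ω
I = V/|Z| = 28.1/314 = 89.5 mA

89.5 mA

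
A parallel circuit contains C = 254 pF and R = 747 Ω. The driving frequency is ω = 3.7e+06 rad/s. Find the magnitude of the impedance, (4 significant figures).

X_C = 1/(ωC) = 1064 Ω
Parallel: admittances add. Y = 1/R + jωC
Y = (0.001339 + j0.0009398) S
|Y| = 0.001636 S → |Z| = 1/|Y| = 611.4 Ω, ∠Z = −∠Y = -35.07°

611.4 Ω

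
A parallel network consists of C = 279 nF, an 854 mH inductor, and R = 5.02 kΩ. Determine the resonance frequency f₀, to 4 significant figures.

ω₀ = 1/√(LC) = 1/√(0.854 × 2.79e-07) = 2049 rad/s
f₀ = ω₀/(2π) = 326.1 Hz

326.1 Hz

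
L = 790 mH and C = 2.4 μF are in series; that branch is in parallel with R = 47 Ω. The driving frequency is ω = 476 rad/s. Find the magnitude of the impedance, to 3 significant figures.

46.8 Ω

X_L = ωL = 376 Ω
X_C = 1/(ωC) = 875 Ω
Branch 1: Z₁ = R = 47.0 Ω
Branch 2 (series LC): Z₂ = j(X_L − X_C) = −j499 Ω
Parallel: Z = Z₁Z₂/(Z₁+Z₂), |Z| = 46.8 Ω, ∠Z = -5.38°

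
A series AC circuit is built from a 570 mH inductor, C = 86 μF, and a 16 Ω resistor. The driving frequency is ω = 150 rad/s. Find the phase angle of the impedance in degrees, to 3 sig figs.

X_L = ωL = 85.5 Ω
X_C = 1/(ωC) = 77.5 Ω
Net reactance X = X_L − X_C = 7.98 Ω
Z = 16.0 + j7.98 Ω
|Z| = √(16.0² + 7.98²) = 17.9 Ω
∠Z = arctan(7.98/16.0) = 26.5°

26.5°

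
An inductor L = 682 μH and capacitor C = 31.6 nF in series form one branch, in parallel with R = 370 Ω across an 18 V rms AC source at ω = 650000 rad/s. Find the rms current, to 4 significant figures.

66.69 mA

X_L = ωL = 443.3 Ω
X_C = 1/(ωC) = 48.69 Ω
Branch 1: Z₁ = R = 370.0 Ω
Branch 2 (series LC): Z₂ = j(X_L − X_C) = j394.6 Ω
Parallel: Z = Z₁Z₂/(Z₁+Z₂), |Z| = 269.9 Ω, ∠Z = 43.16°
I = V/|Z| = 18/269.9 = 66.69 mA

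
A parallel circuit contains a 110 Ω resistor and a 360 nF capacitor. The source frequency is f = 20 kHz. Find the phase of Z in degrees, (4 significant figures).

ω = 2πf = 125700 rad/s
X_C = 1/(ωC) = 22.10 Ω
Parallel: admittances add. Y = 1/R + jωC
Y = (0.009091 + j0.04524) S
|Y| = 0.04614 S → |Z| = 1/|Y| = 21.67 Ω, ∠Z = −∠Y = -78.64°

-78.64°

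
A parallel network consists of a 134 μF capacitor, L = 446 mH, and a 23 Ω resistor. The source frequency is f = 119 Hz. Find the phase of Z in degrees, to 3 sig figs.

ω = 2πf = 747.7 rad/s
X_L = ωL = 333 Ω
X_C = 1/(ωC) = 9.98 Ω
Parallel: admittances add. Y = 1/R + 1/(jωL) + jωC
Y = (0.0435 + j0.0972) S
|Y| = 0.106 S → |Z| = 1/|Y| = 9.39 Ω, ∠Z = −∠Y = -65.9°

-65.9°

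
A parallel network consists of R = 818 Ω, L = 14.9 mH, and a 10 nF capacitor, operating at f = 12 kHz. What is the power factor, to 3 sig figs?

ω = 2πf = 75400 rad/s
X_L = ωL = 1120 Ω
X_C = 1/(ωC) = 1330 Ω
Parallel: admittances add. Y = 1/R + 1/(jωL) + jωC
Y = (0.00122 − j0.000136) S
|Y| = 0.00123 S → |Z| = 1/|Y| = 813 Ω, ∠Z = −∠Y = 6.35°
cos φ = cos(6.35°) = 0.994

0.994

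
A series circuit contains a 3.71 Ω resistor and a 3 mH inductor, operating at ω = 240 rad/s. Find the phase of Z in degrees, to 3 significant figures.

X_L = ωL = 0.720 Ω
Z = 3.71 + j0.720 Ω
|Z| = √(3.71² + 0.720²) = 3.78 Ω
∠Z = arctan(0.720/3.71) = 11.0°

11.0°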